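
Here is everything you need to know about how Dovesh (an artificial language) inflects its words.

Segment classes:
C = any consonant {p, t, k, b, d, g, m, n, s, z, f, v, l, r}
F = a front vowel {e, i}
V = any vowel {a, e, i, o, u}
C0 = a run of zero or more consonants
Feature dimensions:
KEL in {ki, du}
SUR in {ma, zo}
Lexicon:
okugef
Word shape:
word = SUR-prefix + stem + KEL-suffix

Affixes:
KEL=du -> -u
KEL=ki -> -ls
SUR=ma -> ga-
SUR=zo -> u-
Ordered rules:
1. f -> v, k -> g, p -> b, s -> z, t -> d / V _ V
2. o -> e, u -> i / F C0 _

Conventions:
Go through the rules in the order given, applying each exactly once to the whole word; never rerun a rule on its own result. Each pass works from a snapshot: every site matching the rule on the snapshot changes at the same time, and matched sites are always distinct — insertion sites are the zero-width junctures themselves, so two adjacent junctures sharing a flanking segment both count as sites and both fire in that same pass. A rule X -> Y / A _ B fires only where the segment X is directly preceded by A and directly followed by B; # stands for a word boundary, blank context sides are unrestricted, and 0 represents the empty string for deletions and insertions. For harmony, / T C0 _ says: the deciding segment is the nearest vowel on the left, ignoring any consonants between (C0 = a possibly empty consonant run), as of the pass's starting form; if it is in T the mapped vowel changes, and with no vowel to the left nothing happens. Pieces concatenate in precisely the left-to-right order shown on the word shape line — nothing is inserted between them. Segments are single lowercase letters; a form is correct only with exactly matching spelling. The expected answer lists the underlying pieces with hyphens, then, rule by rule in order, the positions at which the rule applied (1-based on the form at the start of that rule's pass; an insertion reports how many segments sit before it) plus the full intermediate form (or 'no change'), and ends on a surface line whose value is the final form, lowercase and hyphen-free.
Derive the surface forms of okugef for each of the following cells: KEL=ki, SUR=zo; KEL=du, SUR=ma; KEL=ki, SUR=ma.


cell KEL=ki, SUR=zo:
underlying: u-okugef-ls
1. f -> v, k -> g, p -> b, s -> z, t -> d / V _ V: fires at position(s) 3: uogugefls
2. o -> e, u -> i / F C0 _: no change
surface: uogugefls

cell KEL=du, SUR=ma:
underlying: ga-okugef-u
1. f -> v, k -> g, p -> b, s -> z, t -> d / V _ V: fires at position(s) 4, 8: gaogugevu
2. o -> e, u -> i / F C0 _: fires at position(s) 9: gaogugevi
surface: gaogugevi

cell KEL=ki, SUR=ma:
underlying: ga-okugef-ls
1. f -> v, k -> g, p -> b, s -> z, t -> d / V _ V: fires at position(s) 4: gaogugefls
2. o -> e, u -> i / F C0 _: no change
surface: gaogugefls


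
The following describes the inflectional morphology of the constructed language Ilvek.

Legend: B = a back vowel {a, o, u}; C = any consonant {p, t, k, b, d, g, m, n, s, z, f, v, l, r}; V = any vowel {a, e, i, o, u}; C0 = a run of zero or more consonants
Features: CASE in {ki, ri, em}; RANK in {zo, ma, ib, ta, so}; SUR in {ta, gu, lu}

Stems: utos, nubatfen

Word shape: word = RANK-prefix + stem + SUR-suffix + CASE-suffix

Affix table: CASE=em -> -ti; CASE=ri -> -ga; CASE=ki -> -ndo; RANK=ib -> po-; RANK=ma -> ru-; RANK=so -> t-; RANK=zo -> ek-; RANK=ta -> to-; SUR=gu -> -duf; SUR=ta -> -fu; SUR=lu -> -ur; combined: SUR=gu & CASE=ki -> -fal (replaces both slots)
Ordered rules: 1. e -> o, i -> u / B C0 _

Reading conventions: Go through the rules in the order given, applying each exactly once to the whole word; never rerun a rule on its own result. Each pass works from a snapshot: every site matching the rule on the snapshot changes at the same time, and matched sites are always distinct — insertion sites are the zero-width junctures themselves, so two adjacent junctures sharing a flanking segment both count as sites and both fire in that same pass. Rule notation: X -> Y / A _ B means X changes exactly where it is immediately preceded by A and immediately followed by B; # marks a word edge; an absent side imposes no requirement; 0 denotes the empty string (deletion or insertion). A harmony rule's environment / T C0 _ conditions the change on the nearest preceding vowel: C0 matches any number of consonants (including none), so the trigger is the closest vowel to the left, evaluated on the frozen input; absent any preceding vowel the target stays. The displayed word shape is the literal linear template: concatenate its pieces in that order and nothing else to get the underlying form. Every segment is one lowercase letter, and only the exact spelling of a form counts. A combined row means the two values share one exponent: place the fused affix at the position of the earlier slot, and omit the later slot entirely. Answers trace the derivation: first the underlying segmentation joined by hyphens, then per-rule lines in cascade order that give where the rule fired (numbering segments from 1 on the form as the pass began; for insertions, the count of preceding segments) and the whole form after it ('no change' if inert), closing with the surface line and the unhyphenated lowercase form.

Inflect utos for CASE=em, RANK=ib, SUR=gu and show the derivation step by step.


underlying: po-utos-duf-ti
1. e -> o, i -> u / B C0 _: fires at position(s) 11: poutosduftu
surface: poutosduftu


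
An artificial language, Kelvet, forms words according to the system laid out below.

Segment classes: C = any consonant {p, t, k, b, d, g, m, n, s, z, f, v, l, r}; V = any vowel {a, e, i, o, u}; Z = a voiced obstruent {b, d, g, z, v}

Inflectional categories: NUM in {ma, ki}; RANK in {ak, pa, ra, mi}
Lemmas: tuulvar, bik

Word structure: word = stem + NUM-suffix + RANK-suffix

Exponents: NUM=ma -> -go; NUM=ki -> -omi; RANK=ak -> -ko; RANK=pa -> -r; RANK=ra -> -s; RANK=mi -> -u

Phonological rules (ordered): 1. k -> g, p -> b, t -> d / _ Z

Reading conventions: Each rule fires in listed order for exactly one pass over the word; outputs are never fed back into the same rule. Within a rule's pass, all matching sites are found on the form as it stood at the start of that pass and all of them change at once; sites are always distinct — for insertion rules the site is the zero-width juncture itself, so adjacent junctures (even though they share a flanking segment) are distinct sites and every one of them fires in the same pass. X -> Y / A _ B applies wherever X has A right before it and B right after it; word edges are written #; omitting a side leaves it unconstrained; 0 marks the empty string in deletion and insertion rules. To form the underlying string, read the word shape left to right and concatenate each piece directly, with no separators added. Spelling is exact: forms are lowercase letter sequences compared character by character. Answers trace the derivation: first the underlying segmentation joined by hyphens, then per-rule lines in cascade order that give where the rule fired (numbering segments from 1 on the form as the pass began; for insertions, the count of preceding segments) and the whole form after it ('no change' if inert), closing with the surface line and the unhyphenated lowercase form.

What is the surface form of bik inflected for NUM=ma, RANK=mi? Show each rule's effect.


underlying: bik-go-u
1. k -> g, p -> b, t -> d / _ Z: fires at position(s) 3: biggou
surface: biggou


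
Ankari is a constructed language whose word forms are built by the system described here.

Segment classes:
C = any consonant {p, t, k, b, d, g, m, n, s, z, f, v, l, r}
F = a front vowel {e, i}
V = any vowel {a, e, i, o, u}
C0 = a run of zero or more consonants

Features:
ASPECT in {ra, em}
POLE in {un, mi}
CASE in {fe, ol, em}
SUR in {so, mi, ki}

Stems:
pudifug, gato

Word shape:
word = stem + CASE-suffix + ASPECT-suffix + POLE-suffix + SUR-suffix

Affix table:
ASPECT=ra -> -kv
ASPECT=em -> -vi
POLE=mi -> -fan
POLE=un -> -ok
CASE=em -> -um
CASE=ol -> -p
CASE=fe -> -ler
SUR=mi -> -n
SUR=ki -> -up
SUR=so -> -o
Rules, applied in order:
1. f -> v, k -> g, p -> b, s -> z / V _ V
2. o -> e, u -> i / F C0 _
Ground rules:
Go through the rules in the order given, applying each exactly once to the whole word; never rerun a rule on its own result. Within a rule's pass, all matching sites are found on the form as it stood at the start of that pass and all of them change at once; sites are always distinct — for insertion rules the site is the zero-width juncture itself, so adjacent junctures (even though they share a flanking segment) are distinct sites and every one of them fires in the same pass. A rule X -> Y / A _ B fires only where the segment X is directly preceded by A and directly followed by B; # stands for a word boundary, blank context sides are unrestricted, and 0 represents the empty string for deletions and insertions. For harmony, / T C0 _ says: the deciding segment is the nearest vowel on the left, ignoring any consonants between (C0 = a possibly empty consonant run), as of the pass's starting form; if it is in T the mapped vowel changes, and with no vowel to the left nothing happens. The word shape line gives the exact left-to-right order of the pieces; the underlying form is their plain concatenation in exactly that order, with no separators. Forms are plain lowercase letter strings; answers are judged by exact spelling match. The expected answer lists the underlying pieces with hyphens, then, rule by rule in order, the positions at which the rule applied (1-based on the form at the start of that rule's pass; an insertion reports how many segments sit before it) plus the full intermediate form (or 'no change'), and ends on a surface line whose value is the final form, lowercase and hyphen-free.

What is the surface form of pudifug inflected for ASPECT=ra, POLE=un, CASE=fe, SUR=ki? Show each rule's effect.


underlying: pudifug-ler-kv-ok-up
1. f -> v, k -> g, p -> b, s -> z / V _ V: fires at position(s) 5, 14: pudivuglerkvogup
2. o -> e, u -> i / F C0 _: fires at position(s) 6, 13: pudiviglerkvegup
surface: pudiviglerkvegup


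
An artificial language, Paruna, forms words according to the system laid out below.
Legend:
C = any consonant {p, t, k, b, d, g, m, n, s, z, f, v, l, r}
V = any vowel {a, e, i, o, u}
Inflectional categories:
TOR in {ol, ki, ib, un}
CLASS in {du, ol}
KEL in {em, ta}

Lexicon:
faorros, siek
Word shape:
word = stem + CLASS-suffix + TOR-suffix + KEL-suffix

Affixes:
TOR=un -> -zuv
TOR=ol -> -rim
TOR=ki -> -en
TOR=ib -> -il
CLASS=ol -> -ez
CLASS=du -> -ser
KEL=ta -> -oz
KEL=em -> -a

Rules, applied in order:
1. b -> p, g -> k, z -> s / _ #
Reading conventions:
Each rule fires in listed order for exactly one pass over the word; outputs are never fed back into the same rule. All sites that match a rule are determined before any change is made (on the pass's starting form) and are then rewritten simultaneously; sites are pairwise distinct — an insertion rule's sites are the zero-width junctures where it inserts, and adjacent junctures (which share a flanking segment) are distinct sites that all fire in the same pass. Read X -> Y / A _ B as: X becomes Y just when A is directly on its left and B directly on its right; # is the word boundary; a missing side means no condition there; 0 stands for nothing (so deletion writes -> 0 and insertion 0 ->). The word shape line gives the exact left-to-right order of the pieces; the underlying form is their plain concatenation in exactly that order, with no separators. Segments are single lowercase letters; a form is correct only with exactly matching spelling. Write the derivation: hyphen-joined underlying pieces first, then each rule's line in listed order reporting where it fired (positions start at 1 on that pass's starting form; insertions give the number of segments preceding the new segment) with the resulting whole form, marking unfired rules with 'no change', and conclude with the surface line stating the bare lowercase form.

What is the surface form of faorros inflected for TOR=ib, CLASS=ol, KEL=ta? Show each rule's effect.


underlying: faorros-ez-il-oz
1. b -> p, g -> k, z -> s / _ #: fires at position(s) 13: faorrosezilos
surface: faorrosezilos


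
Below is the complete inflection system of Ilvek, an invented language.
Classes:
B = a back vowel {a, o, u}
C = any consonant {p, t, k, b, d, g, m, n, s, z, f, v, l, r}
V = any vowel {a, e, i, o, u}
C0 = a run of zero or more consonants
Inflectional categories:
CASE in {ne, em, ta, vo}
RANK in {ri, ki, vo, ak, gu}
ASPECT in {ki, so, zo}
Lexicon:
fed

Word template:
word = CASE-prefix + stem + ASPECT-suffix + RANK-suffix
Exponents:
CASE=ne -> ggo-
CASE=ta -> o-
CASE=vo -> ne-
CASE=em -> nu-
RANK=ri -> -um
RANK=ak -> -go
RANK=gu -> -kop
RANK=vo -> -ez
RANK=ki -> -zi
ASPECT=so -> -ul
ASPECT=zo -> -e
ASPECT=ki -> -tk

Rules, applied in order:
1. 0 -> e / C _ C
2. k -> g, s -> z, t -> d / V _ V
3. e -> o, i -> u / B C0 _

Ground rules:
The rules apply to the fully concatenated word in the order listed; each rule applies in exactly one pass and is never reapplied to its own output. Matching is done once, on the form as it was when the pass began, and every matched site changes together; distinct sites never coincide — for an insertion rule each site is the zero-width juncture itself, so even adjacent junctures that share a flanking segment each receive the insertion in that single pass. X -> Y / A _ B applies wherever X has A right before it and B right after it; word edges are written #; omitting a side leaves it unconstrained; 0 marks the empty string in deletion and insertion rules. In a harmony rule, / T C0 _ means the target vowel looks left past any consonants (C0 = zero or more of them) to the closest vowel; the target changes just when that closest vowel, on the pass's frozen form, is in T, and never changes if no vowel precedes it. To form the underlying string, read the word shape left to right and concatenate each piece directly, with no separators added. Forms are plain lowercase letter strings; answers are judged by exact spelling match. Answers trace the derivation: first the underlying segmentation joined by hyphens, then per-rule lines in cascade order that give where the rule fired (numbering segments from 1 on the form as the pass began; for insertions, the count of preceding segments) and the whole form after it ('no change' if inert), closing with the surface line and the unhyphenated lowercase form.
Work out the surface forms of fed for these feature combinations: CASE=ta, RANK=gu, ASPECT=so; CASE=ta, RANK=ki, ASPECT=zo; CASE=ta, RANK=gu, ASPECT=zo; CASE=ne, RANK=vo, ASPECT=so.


cell CASE=ta, RANK=gu, ASPECT=so:
underlying: o-fed-ul-kop
1. 0 -> e / C _ C: inserts after position(s) 6: ofedulekop
2. k -> g, s -> z, t -> d / V _ V: fires at position(s) 8: ofedulegop
3. e -> o, i -> u / B C0 _: fires at position(s) 3, 7: ofodulogop
surface: ofodulogop

cell CASE=ta, RANK=ki, ASPECT=zo:
underlying: o-fed-e-zi
1. 0 -> e / C _ C: no change
2. k -> g, s -> z, t -> d / V _ V: no change
3. e -> o, i -> u / B C0 _: fires at position(s) 3: ofodezi
surface: ofodezi

cell CASE=ta, RANK=gu, ASPECT=zo:
underlying: o-fed-e-kop
1. 0 -> e / C _ C: no change
2. k -> g, s -> z, t -> d / V _ V: fires at position(s) 6: ofedegop
3. e -> o, i -> u / B C0 _: fires at position(s) 3: ofodegop
surface: ofodegop

cell CASE=ne, RANK=vo, ASPECT=so:
underlying: ggo-fed-ul-ez
1. 0 -> e / C _ C: inserts after position(s) 1: gegofedulez
2. k -> g, s -> z, t -> d / V _ V: no change
3. e -> o, i -> u / B C0 _: fires at position(s) 6, 10: gegofoduloz
surface: gegofoduloz


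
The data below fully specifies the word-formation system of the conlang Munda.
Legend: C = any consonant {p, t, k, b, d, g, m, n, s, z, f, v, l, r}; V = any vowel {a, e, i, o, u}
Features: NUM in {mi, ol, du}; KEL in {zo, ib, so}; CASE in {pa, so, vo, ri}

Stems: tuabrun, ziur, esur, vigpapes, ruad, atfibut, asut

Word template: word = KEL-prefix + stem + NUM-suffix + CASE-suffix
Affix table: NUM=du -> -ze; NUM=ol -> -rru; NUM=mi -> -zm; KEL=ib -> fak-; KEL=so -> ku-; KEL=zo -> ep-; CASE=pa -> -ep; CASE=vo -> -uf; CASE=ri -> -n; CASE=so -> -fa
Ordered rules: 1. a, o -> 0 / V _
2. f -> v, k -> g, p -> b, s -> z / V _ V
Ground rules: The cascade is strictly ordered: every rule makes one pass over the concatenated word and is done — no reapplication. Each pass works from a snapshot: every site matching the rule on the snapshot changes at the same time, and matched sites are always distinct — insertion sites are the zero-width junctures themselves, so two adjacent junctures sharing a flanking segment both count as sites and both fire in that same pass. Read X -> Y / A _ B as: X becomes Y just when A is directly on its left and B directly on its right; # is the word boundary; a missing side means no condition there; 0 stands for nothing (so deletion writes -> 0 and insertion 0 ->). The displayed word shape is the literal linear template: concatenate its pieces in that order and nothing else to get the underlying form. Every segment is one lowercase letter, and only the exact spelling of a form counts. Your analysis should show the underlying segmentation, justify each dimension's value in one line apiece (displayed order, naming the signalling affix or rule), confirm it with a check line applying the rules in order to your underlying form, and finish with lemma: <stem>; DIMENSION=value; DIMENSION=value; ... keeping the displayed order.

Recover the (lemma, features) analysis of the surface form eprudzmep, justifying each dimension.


underlying: ep-ruad-zm-ep
NUM=mi - signalled by the affix -zm
KEL=zo - signalled by the affix ep-
CASE=pa - signalled by the affix -ep
check: epruadzmep -> eprudzmep -> eprudzmep
lemma: ruad; NUM=mi; KEL=zo; CASE=pa


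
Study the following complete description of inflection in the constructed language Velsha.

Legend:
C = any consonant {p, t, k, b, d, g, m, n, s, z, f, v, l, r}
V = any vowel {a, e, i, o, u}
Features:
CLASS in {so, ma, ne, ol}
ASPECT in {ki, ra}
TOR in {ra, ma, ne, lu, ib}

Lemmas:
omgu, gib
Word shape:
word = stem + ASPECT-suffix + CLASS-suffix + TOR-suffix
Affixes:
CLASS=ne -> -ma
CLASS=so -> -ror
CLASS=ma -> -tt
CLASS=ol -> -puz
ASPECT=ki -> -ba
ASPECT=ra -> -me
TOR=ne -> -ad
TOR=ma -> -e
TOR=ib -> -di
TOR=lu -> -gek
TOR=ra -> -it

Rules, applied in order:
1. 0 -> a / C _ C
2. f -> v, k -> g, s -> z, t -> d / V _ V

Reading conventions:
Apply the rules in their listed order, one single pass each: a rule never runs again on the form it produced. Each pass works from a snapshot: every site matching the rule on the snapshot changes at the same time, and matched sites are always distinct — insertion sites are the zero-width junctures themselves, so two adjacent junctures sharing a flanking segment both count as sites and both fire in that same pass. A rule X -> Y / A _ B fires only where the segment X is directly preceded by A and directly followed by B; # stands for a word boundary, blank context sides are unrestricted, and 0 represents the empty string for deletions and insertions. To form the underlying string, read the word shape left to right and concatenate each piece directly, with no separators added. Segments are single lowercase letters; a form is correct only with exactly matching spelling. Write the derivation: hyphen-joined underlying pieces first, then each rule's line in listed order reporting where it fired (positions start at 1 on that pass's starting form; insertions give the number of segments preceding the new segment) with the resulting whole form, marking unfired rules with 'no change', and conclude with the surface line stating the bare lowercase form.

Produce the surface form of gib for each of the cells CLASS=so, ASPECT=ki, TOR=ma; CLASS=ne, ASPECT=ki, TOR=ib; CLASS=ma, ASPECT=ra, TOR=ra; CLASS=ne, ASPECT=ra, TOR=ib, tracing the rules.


cell CLASS=so, ASPECT=ki, TOR=ma:
underlying: gib-ba-ror-e
1. 0 -> a / C _ C: inserts after position(s) 3: gibabarore
2. f -> v, k -> g, s -> z, t -> d / V _ V: no change
surface: gibabarore

cell CLASS=ne, ASPECT=ki, TOR=ib:
underlying: gib-ba-ma-di
1. 0 -> a / C _ C: inserts after position(s) 3: gibabamadi
2. f -> v, k -> g, s -> z, t -> d / V _ V: no change
surface: gibabamadi

cell CLASS=ma, ASPECT=ra, TOR=ra:
underlying: gib-me-tt-it
1. 0 -> a / C _ C: inserts after position(s) 3, 6: gibametatit
2. f -> v, k -> g, s -> z, t -> d / V _ V: fires at position(s) 7, 9: gibamedadit
surface: gibamedadit

cell CLASS=ne, ASPECT=ra, TOR=ib:
underlying: gib-me-ma-di
1. 0 -> a / C _ C: inserts after position(s) 3: gibamemadi
2. f -> v, k -> g, s -> z, t -> d / V _ V: no change
surface: gibamemadi


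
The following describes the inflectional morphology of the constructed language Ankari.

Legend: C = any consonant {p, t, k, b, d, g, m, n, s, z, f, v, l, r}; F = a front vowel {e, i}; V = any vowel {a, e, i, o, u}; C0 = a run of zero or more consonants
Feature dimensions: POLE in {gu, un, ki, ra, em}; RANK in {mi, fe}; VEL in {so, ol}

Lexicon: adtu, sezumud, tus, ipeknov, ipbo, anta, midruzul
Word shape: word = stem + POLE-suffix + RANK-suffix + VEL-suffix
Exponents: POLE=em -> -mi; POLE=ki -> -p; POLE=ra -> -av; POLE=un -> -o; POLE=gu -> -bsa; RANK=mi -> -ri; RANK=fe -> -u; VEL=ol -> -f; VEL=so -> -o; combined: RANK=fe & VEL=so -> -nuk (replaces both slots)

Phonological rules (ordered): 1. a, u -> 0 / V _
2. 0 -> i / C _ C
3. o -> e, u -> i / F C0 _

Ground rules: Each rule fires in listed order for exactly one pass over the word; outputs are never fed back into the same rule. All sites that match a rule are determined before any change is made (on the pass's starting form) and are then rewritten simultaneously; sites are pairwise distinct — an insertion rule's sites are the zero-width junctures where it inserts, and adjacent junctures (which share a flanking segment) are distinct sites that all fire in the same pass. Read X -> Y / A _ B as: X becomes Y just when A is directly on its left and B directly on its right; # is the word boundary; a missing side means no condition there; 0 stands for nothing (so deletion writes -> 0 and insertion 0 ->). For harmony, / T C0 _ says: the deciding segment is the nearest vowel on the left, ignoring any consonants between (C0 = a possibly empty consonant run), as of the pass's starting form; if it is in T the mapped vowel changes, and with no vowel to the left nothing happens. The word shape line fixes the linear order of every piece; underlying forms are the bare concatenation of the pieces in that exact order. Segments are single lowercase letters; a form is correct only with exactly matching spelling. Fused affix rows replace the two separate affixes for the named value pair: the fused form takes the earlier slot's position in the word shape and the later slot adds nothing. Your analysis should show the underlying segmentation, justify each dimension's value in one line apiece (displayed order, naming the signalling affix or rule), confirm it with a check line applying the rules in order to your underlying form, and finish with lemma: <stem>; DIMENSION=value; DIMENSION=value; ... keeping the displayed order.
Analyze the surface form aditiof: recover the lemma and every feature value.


underlying: adtu-o-u-f
POLE=un - signalled by the affix -o
RANK=fe - signalled by the affix -u
VEL=ol - signalled by the affix -f
check: adtuouf -> adtuof -> adituof -> aditiof
lemma: adtu; POLE=un; RANK=fe; VEL=ol


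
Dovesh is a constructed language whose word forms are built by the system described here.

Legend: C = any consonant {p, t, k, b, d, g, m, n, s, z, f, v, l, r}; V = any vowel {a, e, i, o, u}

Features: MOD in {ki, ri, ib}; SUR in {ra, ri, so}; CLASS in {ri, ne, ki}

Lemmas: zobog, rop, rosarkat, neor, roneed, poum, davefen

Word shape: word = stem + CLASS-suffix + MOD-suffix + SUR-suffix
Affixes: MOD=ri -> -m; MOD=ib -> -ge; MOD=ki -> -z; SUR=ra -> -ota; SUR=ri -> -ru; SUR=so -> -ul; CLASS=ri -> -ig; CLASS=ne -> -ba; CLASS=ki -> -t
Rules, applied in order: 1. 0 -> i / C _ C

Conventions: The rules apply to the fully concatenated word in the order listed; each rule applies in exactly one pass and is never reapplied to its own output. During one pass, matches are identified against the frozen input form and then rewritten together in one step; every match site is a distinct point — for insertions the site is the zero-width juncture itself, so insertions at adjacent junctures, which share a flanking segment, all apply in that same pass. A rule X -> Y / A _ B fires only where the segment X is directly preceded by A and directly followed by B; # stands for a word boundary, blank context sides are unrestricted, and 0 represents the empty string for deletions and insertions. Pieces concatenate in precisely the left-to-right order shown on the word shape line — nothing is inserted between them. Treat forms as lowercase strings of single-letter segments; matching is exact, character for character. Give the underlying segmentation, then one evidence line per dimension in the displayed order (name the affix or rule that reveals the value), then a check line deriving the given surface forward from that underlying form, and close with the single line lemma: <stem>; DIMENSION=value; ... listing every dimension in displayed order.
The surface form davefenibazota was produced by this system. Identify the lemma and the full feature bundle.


underlying: davefen-ba-z-ota
MOD=ki - signalled by the affix -z
SUR=ra - signalled by the affix -ota
CLASS=ne - signalled by the affix -ba
check: davefenbazota -> davefenibazota
lemma: davefen; MOD=ki; SUR=ra; CLASS=ne


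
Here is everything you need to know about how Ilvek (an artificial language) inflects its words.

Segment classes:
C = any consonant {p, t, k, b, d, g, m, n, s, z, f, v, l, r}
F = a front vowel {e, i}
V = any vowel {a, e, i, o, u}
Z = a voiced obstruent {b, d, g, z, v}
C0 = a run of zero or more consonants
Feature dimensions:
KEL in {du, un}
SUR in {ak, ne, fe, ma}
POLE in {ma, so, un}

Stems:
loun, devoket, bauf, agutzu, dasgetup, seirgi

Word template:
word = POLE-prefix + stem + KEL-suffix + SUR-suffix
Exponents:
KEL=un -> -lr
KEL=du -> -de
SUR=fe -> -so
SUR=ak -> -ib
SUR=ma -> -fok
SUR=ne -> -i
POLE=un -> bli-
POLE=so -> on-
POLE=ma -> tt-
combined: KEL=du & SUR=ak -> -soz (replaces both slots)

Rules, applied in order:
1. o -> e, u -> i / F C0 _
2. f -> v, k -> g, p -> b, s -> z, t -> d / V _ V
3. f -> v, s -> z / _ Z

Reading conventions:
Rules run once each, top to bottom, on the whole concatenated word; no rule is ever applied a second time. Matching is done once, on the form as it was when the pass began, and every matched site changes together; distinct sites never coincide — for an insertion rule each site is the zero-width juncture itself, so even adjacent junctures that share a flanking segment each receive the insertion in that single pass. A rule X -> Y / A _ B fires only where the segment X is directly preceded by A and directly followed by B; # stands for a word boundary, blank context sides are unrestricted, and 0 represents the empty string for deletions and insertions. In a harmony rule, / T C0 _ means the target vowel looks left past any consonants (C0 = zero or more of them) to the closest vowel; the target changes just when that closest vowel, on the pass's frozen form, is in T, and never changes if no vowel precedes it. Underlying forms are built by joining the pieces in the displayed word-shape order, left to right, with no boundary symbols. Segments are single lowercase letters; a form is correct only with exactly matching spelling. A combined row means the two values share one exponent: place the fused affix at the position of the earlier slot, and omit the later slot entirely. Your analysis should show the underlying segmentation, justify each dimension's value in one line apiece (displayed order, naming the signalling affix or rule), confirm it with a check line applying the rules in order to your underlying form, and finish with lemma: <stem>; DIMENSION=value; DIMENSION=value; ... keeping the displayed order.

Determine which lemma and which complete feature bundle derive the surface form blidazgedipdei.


underlying: bli-dasgetup-de-i
KEL=du - signalled by the affix -de
SUR=ne - signalled by the affix -i
POLE=un - signalled by the affix bli-
check: blidasgetupdei -> blidasgetipdei -> blidasgedipdei -> blidazgedipdei
lemma: dasgetup; KEL=du; SUR=ne; POLE=un


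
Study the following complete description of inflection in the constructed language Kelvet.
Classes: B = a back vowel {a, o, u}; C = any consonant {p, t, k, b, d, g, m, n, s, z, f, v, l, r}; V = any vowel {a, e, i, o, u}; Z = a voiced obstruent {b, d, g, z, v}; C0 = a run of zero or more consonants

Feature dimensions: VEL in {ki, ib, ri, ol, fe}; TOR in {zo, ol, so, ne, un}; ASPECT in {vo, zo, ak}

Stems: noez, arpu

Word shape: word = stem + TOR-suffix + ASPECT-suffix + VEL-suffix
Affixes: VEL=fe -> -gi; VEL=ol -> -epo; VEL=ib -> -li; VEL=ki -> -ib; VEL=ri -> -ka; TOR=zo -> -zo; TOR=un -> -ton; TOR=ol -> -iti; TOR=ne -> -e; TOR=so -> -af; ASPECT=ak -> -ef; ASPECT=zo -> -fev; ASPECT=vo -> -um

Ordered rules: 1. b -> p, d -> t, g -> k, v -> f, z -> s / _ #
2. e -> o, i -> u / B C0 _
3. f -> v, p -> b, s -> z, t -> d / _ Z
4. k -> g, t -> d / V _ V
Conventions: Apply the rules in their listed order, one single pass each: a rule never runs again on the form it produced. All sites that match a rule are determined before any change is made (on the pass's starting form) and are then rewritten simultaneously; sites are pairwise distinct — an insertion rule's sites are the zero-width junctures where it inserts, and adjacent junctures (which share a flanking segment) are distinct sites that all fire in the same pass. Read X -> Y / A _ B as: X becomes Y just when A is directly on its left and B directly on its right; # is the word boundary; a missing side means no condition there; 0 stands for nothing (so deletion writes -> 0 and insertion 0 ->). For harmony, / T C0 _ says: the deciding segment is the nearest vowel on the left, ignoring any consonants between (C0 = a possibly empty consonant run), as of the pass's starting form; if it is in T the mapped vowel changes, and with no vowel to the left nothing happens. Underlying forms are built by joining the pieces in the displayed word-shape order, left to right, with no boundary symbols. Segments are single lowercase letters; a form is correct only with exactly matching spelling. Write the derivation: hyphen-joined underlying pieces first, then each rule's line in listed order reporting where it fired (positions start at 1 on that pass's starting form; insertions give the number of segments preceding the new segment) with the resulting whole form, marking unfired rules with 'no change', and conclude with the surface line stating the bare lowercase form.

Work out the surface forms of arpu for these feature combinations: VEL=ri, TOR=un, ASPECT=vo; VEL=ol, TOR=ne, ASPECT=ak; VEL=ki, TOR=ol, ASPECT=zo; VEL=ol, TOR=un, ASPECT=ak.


cell VEL=ri, TOR=un, ASPECT=vo:
underlying: arpu-ton-um-ka
1. b -> p, d -> t, g -> k, v -> f, z -> s / _ #: no change
2. e -> o, i -> u / B C0 _: no change
3. f -> v, p -> b, s -> z, t -> d / _ Z: no change
4. k -> g, t -> d / V _ V: fires at position(s) 5: arpudonumka
surface: arpudonumka

cell VEL=ol, TOR=ne, ASPECT=ak:
underlying: arpu-e-ef-epo
1. b -> p, d -> t, g -> k, v -> f, z -> s / _ #: no change
2. e -> o, i -> u / B C0 _: fires at position(s) 5: arpuoefepo
3. f -> v, p -> b, s -> z, t -> d / _ Z: no change
4. k -> g, t -> d / V _ V: no change
surface: arpuoefepo

cell VEL=ki, TOR=ol, ASPECT=zo:
underlying: arpu-iti-fev-ib
1. b -> p, d -> t, g -> k, v -> f, z -> s / _ #: fires at position(s) 12: arpuitifevip
2. e -> o, i -> u / B C0 _: fires at position(s) 5: arpuutifevip
3. f -> v, p -> b, s -> z, t -> d / _ Z: no change
4. k -> g, t -> d / V _ V: fires at position(s) 6: arpuudifevip
surface: arpuudifevip

cell VEL=ol, TOR=un, ASPECT=ak:
underlying: arpu-ton-ef-epo
1. b -> p, d -> t, g -> k, v -> f, z -> s / _ #: no change
2. e -> o, i -> u / B C0 _: fires at position(s) 8: arputonofepo
3. f -> v, p -> b, s -> z, t -> d / _ Z: no change
4. k -> g, t -> d / V _ V: fires at position(s) 5: arpudonofepo
surface: arpudonofepo


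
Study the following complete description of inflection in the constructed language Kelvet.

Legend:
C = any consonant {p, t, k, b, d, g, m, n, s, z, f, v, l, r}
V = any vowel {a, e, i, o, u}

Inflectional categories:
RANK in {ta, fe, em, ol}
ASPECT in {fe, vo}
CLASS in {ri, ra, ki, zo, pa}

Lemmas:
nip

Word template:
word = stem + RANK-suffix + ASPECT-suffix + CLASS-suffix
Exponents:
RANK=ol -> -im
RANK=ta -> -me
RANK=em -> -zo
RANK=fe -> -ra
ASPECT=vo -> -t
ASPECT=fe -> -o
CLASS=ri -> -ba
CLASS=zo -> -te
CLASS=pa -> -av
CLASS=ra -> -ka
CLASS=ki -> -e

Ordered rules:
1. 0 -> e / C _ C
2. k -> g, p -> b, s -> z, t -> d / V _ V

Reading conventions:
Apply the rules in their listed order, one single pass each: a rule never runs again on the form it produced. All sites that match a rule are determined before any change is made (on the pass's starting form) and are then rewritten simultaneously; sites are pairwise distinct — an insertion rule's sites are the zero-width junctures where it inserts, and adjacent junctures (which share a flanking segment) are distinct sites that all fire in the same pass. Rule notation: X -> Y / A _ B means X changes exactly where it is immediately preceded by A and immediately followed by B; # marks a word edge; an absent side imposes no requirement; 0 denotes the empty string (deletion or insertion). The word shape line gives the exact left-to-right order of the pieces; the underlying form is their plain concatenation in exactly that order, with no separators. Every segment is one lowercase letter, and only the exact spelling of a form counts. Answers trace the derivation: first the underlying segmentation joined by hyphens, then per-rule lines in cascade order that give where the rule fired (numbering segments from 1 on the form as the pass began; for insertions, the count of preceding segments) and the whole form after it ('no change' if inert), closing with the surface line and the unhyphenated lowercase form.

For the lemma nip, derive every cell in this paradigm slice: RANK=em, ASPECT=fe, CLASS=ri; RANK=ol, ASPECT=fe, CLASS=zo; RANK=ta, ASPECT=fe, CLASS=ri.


cell RANK=em, ASPECT=fe, CLASS=ri:
underlying: nip-zo-o-ba
1. 0 -> e / C _ C: inserts after position(s) 3: nipezooba
2. k -> g, p -> b, s -> z, t -> d / V _ V: fires at position(s) 3: nibezooba
surface: nibezooba

cell RANK=ol, ASPECT=fe, CLASS=zo:
underlying: nip-im-o-te
1. 0 -> e / C _ C: no change
2. k -> g, p -> b, s -> z, t -> d / V _ V: fires at position(s) 3, 7: nibimode
surface: nibimode

cell RANK=ta, ASPECT=fe, CLASS=ri:
underlying: nip-me-o-ba
1. 0 -> e / C _ C: inserts after position(s) 3: nipemeoba
2. k -> g, p -> b, s -> z, t -> d / V _ V: fires at position(s) 3: nibemeoba
surface: nibemeoba


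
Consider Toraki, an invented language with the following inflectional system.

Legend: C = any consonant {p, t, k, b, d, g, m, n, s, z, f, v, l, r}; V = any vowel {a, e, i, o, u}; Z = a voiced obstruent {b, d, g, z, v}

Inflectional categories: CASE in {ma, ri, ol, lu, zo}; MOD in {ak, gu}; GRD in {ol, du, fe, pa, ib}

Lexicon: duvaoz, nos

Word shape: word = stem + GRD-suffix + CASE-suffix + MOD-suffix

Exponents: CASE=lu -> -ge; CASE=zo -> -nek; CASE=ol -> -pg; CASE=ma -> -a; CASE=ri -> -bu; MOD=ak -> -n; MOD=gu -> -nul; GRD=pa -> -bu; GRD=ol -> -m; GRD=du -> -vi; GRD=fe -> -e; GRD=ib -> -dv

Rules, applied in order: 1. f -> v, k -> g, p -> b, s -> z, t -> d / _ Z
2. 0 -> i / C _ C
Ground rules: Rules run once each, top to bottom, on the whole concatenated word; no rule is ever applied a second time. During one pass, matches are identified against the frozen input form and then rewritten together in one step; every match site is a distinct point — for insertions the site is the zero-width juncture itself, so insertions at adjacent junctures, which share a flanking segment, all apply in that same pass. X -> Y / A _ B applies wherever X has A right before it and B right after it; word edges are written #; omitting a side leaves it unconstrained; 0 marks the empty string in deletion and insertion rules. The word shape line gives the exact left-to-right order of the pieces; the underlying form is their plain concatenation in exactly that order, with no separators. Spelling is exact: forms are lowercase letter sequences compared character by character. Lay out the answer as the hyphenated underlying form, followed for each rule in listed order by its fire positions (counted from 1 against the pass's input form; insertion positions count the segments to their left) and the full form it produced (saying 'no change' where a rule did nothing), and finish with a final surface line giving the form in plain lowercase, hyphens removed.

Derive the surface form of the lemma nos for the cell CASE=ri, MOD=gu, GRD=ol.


underlying: nos-m-bu-nul
1. f -> v, k -> g, p -> b, s -> z, t -> d / _ Z: no change
2. 0 -> i / C _ C: inserts after position(s) 3, 4: nosimibunul
surface: nosimibunul


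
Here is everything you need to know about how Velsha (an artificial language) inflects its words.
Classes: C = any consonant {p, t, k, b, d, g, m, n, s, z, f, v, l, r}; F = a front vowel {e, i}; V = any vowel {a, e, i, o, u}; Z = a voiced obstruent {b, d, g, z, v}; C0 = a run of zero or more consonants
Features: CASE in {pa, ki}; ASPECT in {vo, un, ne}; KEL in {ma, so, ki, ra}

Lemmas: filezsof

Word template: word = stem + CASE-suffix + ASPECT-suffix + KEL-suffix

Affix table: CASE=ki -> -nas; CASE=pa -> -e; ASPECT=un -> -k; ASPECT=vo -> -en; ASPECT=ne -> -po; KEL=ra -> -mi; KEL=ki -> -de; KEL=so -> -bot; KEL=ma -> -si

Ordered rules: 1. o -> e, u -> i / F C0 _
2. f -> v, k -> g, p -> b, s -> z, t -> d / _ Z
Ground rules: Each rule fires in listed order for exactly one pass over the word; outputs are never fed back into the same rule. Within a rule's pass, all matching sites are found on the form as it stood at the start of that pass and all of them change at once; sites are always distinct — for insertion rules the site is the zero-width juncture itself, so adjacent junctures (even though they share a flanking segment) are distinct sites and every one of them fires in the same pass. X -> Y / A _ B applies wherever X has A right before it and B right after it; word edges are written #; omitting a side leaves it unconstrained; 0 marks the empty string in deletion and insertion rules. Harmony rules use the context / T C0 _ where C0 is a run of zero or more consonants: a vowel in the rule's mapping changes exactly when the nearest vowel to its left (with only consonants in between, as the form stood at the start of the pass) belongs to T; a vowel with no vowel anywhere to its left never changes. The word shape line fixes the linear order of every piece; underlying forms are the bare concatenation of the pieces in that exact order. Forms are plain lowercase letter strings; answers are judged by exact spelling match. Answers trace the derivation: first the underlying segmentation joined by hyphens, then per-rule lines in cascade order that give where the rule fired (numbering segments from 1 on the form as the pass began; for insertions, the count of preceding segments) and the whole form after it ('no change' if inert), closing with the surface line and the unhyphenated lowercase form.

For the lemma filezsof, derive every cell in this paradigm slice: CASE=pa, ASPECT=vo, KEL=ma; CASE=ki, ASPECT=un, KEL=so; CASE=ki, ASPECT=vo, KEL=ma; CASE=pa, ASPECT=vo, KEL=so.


cell CASE=pa, ASPECT=vo, KEL=ma:
underlying: filezsof-e-en-si
1. o -> e, u -> i / F C0 _: fires at position(s) 7: filezsefeensi
2. f -> v, k -> g, p -> b, s -> z, t -> d / _ Z: no change
surface: filezsefeensi

cell CASE=ki, ASPECT=un, KEL=so:
underlying: filezsof-nas-k-bot
1. o -> e, u -> i / F C0 _: fires at position(s) 7: filezsefnaskbot
2. f -> v, k -> g, p -> b, s -> z, t -> d / _ Z: fires at position(s) 12: filezsefnasgbot
surface: filezsefnasgbot

cell CASE=ki, ASPECT=vo, KEL=ma:
underlying: filezsof-nas-en-si
1. o -> e, u -> i / F C0 _: fires at position(s) 7: filezsefnasensi
2. f -> v, k -> g, p -> b, s -> z, t -> d / _ Z: no change
surface: filezsefnasensi

cell CASE=pa, ASPECT=vo, KEL=so:
underlying: filezsof-e-en-bot
1. o -> e, u -> i / F C0 _: fires at position(s) 7, 13: filezsefeenbet
2. f -> v, k -> g, p -> b, s -> z, t -> d / _ Z: no change
surface: filezsefeenbet
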